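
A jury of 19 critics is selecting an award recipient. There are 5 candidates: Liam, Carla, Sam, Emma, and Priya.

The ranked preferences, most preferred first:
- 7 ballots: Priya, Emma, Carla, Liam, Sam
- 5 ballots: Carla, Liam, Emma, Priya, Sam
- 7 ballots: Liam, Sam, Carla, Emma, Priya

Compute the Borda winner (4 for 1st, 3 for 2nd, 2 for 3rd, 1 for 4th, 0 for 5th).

Liam

Liam: 7×1 + 5×3 + 7×4 = 50
Carla: 7×2 + 5×4 + 7×2 = 48
Sam: 7×0 + 5×0 + 7×3 = 21
Emma: 7×3 + 5×2 + 7×1 = 38
Priya: 7×4 + 5×1 + 7×0 = 33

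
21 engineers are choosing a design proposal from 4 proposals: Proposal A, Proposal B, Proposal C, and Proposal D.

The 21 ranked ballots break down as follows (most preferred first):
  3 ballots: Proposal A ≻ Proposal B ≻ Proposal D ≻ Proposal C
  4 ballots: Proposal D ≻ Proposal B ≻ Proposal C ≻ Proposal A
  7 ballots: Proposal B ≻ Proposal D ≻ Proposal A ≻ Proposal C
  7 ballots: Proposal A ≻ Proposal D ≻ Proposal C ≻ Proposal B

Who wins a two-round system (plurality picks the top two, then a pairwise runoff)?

Proposal B

Round 1 first-place votes: Proposal A 10, Proposal B 7, Proposal C 0, Proposal D 4. Proposal A and Proposal B advance.
Runoff: Proposal A is ranked above Proposal B on 10 ballots, Proposal B above Proposal A on 11.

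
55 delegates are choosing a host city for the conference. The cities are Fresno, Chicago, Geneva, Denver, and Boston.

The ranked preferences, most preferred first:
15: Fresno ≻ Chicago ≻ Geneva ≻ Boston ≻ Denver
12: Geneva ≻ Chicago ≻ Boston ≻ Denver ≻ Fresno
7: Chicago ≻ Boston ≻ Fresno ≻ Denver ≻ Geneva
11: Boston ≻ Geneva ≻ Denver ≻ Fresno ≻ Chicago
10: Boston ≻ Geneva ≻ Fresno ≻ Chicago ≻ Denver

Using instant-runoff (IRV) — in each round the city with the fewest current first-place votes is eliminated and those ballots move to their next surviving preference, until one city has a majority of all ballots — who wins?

Round 1: Fresno 15, Chicago 7, Geneva 12, Denver 0, Boston 21. Denver eliminated.
Round 2: Fresno 15, Chicago 7, Geneva 12, Boston 21. Chicago eliminated.
Round 3: Fresno 15, Geneva 12, Boston 28. Boston has a majority (≥28).

Boston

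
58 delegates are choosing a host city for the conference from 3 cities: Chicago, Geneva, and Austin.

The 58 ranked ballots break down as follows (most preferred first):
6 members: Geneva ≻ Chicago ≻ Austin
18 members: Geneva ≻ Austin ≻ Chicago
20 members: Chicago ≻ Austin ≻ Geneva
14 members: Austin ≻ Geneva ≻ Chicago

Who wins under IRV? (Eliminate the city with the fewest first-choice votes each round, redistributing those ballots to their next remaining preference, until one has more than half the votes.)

Round 1: Chicago 20, Geneva 24, Austin 14. Austin eliminated.
Round 2: Chicago 20, Geneva 38. Geneva has a majority (≥30).

Geneva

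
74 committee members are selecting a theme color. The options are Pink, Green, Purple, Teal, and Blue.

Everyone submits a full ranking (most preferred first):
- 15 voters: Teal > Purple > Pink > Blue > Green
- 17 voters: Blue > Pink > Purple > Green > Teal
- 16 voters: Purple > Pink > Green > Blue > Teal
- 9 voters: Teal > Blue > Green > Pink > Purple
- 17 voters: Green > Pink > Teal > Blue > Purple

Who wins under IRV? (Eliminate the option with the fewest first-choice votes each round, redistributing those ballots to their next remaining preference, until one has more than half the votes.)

Green

Round 1: Pink 0, Green 17, Purple 16, Teal 24, Blue 17. Pink eliminated.
Round 2: Green 17, Purple 16, Teal 24, Blue 17. Purple eliminated.
Round 3: Green 33, Teal 24, Blue 17. Blue eliminated.
Round 4: Green 50, Teal 24. Green has a majority (≥38).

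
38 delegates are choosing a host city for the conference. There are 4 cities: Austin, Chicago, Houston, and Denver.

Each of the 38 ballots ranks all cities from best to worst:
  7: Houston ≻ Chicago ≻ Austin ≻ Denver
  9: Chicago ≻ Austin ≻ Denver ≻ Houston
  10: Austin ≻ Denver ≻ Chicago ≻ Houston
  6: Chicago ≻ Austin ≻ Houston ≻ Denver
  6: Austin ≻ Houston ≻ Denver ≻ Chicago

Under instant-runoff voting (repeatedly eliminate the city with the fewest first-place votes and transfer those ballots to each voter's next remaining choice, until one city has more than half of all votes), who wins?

Round 1: Austin 16, Chicago 15, Houston 7, Denver 0. Denver eliminated.
Round 2: Austin 16, Chicago 15, Houston 7. Houston eliminated.
Round 3: Austin 16, Chicago 22. Chicago has a majority (≥20).

Chicago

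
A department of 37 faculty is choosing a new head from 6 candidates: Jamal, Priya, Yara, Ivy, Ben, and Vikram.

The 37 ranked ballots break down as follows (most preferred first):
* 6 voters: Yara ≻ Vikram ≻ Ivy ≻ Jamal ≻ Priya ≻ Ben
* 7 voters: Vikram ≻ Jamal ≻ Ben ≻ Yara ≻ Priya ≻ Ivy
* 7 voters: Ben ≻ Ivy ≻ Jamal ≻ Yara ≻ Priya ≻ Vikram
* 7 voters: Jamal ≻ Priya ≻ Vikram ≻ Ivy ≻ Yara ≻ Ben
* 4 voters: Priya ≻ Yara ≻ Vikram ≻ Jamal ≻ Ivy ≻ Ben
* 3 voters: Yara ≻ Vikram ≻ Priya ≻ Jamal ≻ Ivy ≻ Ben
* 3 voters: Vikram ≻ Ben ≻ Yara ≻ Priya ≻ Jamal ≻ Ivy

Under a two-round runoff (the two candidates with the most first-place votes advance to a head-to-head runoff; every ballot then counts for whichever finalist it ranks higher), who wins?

Yara

Round 1 first-place votes: Jamal 7, Priya 4, Yara 9, Ivy 0, Ben 7, Vikram 10. Vikram and Yara advance.
Runoff: Vikram is ranked above Yara on 17 ballots, Yara above Vikram on 20.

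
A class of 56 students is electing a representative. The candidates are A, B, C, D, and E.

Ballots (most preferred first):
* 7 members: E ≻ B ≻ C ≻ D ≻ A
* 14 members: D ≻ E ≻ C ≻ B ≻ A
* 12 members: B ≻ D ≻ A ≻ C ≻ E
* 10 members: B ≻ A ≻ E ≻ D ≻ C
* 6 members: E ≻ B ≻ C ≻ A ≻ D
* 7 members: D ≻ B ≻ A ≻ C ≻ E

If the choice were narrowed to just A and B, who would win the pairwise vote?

B

A is ranked above B on 0 ballots; B above A on 56.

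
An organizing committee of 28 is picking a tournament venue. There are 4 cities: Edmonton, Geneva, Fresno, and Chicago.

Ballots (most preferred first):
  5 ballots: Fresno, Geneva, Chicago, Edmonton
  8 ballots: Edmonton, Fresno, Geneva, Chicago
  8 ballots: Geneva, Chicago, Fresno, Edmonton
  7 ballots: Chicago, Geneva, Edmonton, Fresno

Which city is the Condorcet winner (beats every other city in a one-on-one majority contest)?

Geneva

Geneva vs Edmonton: 20–8
Geneva vs Fresno: 15–13
Geneva vs Chicago: 21–7
Geneva beats every other city.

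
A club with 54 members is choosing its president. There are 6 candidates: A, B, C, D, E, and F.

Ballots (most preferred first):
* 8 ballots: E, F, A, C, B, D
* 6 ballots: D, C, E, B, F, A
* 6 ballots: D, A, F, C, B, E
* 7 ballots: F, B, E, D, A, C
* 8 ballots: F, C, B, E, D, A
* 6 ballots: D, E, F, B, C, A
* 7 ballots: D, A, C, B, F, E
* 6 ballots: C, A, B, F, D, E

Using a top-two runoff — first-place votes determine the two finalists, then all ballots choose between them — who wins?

F

Round 1 first-place votes: A 0, B 0, C 6, D 25, E 8, F 15. D and F advance.
Runoff: D is ranked above F on 25 ballots, F above D on 29.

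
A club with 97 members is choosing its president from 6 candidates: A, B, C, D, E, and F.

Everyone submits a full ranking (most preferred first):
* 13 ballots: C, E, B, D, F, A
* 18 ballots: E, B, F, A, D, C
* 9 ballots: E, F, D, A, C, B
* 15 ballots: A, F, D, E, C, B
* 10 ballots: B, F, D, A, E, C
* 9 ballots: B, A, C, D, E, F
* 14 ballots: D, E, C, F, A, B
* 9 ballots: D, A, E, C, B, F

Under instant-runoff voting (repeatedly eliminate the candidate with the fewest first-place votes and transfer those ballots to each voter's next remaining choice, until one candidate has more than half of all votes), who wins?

D

Round 1: A 15, B 19, C 13, D 23, E 27, F 0. F eliminated.
Round 2: A 15, B 19, C 13, D 23, E 27. C eliminated.
Round 3: A 15, B 19, D 23, E 40. A eliminated.
Round 4: B 19, D 38, E 40. B eliminated.
Round 5: D 57, E 40. D has a majority (≥49).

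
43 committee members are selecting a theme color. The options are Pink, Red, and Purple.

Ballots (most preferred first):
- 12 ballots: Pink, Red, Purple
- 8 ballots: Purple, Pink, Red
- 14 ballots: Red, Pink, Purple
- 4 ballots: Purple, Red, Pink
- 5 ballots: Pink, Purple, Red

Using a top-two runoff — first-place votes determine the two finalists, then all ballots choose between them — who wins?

Pink

Round 1 first-place votes: Pink 17, Red 14, Purple 12. Pink and Red advance.
Runoff: Pink is ranked above Red on 25 ballots, Red above Pink on 18.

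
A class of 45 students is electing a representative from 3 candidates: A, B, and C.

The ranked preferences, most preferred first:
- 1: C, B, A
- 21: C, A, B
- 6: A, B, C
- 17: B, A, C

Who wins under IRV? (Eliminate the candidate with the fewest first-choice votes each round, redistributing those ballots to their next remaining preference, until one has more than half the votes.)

B

Round 1: A 6, B 17, C 22. A eliminated.
Round 2: B 23, C 22. B has a majority (≥23).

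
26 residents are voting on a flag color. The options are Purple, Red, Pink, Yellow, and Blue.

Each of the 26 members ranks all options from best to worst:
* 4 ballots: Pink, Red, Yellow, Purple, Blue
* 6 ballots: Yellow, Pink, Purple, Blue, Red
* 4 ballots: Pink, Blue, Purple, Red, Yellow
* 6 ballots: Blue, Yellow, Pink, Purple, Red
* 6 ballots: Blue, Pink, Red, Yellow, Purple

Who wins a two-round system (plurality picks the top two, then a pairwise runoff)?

Round 1 first-place votes: Purple 0, Red 0, Pink 8, Yellow 6, Blue 12. Blue and Pink advance.
Runoff: Blue is ranked above Pink on 12 ballots, Pink above Blue on 14.

Pink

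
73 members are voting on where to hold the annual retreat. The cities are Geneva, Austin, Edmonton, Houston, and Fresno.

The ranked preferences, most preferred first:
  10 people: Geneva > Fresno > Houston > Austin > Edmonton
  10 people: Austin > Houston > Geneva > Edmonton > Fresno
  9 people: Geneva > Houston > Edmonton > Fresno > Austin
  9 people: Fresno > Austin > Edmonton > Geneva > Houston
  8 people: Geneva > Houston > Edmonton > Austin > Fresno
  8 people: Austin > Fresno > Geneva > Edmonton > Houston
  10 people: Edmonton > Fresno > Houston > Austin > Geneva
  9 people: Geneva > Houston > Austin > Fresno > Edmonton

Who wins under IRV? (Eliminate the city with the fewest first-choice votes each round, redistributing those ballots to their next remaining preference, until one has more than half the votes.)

Austin

Round 1: Geneva 36, Austin 18, Edmonton 10, Houston 0, Fresno 9. Houston eliminated.
Round 2: Geneva 36, Austin 18, Edmonton 10, Fresno 9. Fresno eliminated.
Round 3: Geneva 36, Austin 27, Edmonton 10. Edmonton eliminated.
Round 4: Geneva 36, Austin 37. Austin has a majority (≥37).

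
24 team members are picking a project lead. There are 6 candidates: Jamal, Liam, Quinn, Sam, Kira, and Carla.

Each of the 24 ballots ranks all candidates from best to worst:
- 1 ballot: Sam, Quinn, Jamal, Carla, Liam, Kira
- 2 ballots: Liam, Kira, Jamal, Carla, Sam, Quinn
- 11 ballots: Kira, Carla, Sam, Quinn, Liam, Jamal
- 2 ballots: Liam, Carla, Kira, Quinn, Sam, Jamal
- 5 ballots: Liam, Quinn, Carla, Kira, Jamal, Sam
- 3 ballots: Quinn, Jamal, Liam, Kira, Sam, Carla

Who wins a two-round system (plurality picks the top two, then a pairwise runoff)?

Round 1 first-place votes: Jamal 0, Liam 9, Quinn 3, Sam 1, Kira 11, Carla 0. Kira and Liam advance.
Runoff: Kira is ranked above Liam on 11 ballots, Liam above Kira on 13.

Liam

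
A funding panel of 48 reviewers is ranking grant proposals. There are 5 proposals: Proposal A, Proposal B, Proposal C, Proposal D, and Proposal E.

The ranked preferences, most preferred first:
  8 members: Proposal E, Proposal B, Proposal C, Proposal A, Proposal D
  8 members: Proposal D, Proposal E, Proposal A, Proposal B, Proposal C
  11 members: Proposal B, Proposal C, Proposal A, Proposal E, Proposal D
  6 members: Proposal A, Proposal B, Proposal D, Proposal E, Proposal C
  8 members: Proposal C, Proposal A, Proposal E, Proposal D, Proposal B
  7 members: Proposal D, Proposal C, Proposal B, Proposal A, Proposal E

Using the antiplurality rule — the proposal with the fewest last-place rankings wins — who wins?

Last-place votes: Proposal A 0, Proposal B 8, Proposal C 14, Proposal D 19, Proposal E 7.

Proposal A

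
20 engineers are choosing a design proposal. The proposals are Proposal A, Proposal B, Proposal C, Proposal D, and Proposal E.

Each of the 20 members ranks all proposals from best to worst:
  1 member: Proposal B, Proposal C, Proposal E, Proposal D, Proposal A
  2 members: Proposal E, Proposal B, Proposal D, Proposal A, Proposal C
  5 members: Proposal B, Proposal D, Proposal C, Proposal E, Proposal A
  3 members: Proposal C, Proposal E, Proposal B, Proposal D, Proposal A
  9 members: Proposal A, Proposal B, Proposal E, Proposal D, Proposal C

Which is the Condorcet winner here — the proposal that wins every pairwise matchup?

Proposal B

Proposal B vs Proposal A: 11–9
Proposal B vs Proposal C: 17–3
Proposal B vs Proposal D: 20–0
Proposal B vs Proposal E: 15–5
Proposal B beats every other proposal.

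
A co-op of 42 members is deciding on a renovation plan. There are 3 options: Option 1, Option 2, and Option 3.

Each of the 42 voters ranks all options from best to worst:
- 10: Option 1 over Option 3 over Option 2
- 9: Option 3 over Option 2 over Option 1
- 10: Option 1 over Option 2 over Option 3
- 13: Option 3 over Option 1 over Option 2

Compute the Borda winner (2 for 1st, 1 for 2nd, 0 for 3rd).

Option 3

Option 1: 10×2 + 9×0 + 10×2 + 13×1 = 53
Option 2: 10×0 + 9×1 + 10×1 + 13×0 = 19
Option 3: 10×1 + 9×2 + 10×0 + 13×2 = 54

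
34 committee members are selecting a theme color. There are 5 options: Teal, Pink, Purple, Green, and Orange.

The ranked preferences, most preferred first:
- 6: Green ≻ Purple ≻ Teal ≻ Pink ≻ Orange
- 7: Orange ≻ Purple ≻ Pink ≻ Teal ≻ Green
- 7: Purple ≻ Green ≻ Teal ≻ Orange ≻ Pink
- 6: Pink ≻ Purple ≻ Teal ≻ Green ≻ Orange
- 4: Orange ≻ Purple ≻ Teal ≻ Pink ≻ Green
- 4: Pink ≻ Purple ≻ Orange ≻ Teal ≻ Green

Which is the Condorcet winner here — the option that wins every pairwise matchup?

Purple

Purple vs Teal: 34–0
Purple vs Pink: 24–10
Purple vs Green: 28–6
Purple vs Orange: 23–11
Purple beats every other option.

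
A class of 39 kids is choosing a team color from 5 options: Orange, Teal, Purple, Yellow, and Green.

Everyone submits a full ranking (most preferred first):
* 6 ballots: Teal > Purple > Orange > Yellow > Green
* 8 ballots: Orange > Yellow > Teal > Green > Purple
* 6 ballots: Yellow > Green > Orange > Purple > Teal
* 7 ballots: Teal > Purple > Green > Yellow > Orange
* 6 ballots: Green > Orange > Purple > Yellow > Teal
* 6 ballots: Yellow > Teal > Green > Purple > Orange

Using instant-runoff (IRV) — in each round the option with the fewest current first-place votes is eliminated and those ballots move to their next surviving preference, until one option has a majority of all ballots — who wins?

Round 1: Orange 8, Teal 13, Purple 0, Yellow 12, Green 6. Purple eliminated.
Round 2: Orange 8, Teal 13, Yellow 12, Green 6. Green eliminated.
Round 3: Orange 14, Teal 13, Yellow 12. Yellow eliminated.
Round 4: Orange 20, Teal 19. Orange has a majority (≥20).

Orange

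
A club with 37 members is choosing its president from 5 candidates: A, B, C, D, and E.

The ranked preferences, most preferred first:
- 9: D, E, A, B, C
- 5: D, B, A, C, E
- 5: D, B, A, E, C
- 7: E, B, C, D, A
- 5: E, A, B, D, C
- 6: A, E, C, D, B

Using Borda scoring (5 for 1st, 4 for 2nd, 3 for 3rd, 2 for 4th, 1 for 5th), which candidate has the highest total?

A: 9×3 + 5×3 + 5×3 + 7×1 + 5×4 + 6×5 = 114
B: 9×2 + 5×4 + 5×4 + 7×4 + 5×3 + 6×1 = 107
C: 9×1 + 5×2 + 5×1 + 7×3 + 5×1 + 6×3 = 68
D: 9×5 + 5×5 + 5×5 + 7×2 + 5×2 + 6×2 = 131
E: 9×4 + 5×1 + 5×2 + 7×5 + 5×5 + 6×4 = 135

E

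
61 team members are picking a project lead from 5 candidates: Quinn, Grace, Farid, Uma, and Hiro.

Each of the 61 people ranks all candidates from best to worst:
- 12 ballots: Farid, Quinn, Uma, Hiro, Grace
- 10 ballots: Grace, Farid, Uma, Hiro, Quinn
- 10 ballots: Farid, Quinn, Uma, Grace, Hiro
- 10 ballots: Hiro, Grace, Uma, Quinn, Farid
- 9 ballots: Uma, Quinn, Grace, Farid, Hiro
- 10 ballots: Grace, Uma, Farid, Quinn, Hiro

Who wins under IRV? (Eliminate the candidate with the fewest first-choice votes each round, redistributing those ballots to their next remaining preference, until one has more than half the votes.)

Grace

Round 1: Quinn 0, Grace 20, Farid 22, Uma 9, Hiro 10. Quinn eliminated.
Round 2: Grace 20, Farid 22, Uma 9, Hiro 10. Uma eliminated.
Round 3: Grace 29, Farid 22, Hiro 10. Hiro eliminated.
Round 4: Grace 39, Farid 22. Grace has a majority (≥31).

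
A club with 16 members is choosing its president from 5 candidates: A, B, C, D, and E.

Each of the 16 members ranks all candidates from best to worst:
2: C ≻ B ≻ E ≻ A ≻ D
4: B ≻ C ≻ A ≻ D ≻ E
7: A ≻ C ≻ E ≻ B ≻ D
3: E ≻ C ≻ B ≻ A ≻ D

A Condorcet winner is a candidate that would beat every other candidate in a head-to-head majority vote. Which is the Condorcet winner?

C

C vs A: 9–7
C vs B: 12–4
C vs D: 16–0
C vs E: 13–3
C beats every other candidate.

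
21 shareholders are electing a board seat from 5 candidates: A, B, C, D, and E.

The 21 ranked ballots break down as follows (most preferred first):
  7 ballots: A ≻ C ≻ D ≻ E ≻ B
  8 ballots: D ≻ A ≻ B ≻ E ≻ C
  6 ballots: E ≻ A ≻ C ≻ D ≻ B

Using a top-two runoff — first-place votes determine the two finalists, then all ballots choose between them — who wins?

A

Round 1 first-place votes: A 7, B 0, C 0, D 8, E 6. D and A advance.
Runoff: D is ranked above A on 8 ballots, A above D on 13.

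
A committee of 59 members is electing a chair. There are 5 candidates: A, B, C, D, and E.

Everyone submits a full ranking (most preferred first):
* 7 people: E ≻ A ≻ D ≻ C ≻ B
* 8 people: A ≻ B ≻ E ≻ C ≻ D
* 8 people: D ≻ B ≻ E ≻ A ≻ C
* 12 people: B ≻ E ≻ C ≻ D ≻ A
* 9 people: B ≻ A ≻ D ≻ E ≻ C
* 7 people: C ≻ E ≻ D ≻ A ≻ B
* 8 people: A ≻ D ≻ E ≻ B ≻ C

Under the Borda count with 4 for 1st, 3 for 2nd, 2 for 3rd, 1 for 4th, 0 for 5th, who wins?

E

A: 7×3 + 8×4 + 8×1 + 12×0 + 9×3 + 7×1 + 8×4 = 127
B: 7×0 + 8×3 + 8×3 + 12×4 + 9×4 + 7×0 + 8×1 = 140
C: 7×1 + 8×1 + 8×0 + 12×2 + 9×0 + 7×4 + 8×0 = 67
D: 7×2 + 8×0 + 8×4 + 12×1 + 9×2 + 7×2 + 8×3 = 114
E: 7×4 + 8×2 + 8×2 + 12×3 + 9×1 + 7×3 + 8×2 = 142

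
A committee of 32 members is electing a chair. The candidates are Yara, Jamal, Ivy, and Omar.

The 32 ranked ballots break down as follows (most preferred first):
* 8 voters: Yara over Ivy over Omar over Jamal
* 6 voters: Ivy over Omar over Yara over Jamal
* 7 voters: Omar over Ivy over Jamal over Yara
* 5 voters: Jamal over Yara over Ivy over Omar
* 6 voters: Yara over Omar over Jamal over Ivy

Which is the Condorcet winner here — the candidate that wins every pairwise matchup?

Yara

Yara vs Jamal: 20–12
Yara vs Ivy: 19–13
Yara vs Omar: 19–13
Yara beats every other candidate.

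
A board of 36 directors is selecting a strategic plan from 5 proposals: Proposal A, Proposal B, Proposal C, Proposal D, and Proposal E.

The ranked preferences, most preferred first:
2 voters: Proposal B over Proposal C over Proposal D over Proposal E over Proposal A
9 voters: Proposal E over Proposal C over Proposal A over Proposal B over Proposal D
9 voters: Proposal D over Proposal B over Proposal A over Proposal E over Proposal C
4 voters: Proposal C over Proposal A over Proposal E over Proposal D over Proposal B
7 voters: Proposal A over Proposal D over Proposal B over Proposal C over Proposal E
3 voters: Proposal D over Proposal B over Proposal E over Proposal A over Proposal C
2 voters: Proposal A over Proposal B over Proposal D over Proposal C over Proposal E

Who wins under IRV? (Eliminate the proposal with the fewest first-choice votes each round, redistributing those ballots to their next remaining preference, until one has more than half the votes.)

Proposal A

Round 1: Proposal A 9, Proposal B 2, Proposal C 4, Proposal D 12, Proposal E 9. Proposal B eliminated.
Round 2: Proposal A 9, Proposal C 6, Proposal D 12, Proposal E 9. Proposal C eliminated.
Round 3: Proposal A 13, Proposal D 14, Proposal E 9. Proposal E eliminated.
Round 4: Proposal A 22, Proposal D 14. Proposal A has a majority (≥19).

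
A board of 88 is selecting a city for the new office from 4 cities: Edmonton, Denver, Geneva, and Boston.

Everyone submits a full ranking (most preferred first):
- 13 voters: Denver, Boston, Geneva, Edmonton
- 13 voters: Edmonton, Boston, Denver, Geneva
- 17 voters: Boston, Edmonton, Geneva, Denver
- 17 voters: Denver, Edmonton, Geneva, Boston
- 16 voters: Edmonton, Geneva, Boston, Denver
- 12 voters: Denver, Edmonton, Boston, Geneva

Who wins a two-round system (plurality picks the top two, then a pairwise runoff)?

Edmonton

Round 1 first-place votes: Edmonton 29, Denver 42, Geneva 0, Boston 17. Denver and Edmonton advance.
Runoff: Denver is ranked above Edmonton on 42 ballots, Edmonton above Denver on 46.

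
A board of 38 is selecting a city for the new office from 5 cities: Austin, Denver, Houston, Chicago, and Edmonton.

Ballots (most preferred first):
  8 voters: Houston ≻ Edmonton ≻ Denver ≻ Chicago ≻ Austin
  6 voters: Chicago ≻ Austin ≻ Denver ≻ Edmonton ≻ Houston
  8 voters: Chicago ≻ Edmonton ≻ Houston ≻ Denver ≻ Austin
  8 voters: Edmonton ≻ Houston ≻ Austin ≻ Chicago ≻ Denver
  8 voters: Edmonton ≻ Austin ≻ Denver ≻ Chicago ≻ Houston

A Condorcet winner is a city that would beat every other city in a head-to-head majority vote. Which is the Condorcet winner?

Edmonton

Edmonton vs Austin: 32–6
Edmonton vs Denver: 32–6
Edmonton vs Houston: 30–8
Edmonton vs Chicago: 24–14
Edmonton beats every other city.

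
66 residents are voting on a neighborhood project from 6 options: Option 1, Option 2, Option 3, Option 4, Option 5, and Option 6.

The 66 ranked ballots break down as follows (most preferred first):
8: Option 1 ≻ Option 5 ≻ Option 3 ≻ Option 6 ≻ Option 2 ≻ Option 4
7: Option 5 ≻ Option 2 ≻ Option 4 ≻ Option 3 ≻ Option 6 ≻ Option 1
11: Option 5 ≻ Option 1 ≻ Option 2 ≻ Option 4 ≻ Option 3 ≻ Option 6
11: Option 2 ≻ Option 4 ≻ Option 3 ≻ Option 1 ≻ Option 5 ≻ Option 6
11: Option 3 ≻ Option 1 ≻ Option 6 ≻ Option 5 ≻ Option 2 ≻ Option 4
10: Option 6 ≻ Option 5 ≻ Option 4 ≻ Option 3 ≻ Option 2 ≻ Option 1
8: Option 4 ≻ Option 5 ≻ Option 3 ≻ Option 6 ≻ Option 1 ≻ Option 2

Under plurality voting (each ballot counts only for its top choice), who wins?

First-place votes: Option 1 8, Option 2 11, Option 3 11, Option 4 8, Option 5 18, Option 6 10.

Option 5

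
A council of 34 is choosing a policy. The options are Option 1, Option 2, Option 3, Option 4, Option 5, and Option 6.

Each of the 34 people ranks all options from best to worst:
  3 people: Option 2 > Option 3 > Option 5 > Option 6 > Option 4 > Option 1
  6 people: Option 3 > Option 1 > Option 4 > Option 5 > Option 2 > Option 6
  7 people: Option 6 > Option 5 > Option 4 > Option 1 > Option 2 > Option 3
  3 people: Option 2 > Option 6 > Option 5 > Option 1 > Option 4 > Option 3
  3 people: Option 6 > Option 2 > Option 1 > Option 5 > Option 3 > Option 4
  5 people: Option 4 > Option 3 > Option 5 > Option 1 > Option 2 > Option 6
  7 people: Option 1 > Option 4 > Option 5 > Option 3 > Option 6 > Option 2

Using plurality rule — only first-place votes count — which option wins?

Option 6

First-place votes: Option 1 7, Option 2 6, Option 3 6, Option 4 5, Option 5 0, Option 6 10.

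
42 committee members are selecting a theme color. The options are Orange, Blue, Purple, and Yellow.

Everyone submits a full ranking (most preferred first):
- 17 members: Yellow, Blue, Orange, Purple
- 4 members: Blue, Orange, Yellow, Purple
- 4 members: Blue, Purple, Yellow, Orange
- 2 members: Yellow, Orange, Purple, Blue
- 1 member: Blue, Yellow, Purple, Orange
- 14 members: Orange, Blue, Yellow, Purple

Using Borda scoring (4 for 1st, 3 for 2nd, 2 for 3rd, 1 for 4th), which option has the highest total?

Orange: 17×2 + 4×3 + 4×1 + 2×3 + 1×1 + 14×4 = 113
Blue: 17×3 + 4×4 + 4×4 + 2×1 + 1×4 + 14×3 = 131
Purple: 17×1 + 4×1 + 4×3 + 2×2 + 1×2 + 14×1 = 53
Yellow: 17×4 + 4×2 + 4×2 + 2×4 + 1×3 + 14×2 = 123

Blue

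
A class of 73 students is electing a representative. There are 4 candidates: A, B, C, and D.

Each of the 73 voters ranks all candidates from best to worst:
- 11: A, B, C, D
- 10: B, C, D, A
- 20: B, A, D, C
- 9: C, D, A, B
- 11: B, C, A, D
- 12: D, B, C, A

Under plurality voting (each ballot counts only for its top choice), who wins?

First-place votes: A 11, B 41, C 9, D 12.

B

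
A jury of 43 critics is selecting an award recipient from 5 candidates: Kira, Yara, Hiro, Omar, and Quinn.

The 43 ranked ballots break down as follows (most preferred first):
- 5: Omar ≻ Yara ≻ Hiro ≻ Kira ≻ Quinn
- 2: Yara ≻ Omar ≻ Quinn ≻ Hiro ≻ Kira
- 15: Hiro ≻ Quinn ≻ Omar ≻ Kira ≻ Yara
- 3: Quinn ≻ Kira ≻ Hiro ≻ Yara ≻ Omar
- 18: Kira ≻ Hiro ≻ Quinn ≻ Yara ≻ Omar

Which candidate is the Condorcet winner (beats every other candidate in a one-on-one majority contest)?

Hiro

Hiro vs Kira: 22–21
Hiro vs Yara: 36–7
Hiro vs Omar: 36–7
Hiro vs Quinn: 38–5
Hiro beats every other candidate.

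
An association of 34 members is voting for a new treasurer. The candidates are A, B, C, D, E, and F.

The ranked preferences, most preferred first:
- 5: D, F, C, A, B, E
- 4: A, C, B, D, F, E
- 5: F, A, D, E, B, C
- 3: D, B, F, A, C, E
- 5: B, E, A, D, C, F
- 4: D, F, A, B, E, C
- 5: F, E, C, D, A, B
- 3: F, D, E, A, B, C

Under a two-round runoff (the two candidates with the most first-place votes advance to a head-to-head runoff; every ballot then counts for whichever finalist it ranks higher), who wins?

D

Round 1 first-place votes: A 4, B 5, C 0, D 12, E 0, F 13. F and D advance.
Runoff: F is ranked above D on 13 ballots, D above F on 21.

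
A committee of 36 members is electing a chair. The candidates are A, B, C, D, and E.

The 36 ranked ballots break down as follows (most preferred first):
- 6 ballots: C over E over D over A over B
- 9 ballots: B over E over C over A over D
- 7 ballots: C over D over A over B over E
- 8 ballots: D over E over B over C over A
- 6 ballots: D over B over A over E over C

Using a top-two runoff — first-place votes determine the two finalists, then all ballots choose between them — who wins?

Round 1 first-place votes: A 0, B 9, C 13, D 14, E 0. D and C advance.
Runoff: D is ranked above C on 14 ballots, C above D on 22.

C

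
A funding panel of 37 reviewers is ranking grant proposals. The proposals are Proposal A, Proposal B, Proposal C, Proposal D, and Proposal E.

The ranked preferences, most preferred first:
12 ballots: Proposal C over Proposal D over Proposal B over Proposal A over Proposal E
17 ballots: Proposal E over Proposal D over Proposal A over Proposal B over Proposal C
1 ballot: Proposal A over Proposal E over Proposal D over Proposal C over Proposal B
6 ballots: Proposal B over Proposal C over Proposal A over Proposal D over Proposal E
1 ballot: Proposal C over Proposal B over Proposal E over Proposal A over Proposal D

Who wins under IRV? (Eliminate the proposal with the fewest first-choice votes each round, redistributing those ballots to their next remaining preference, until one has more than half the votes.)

Round 1: Proposal A 1, Proposal B 6, Proposal C 13, Proposal D 0, Proposal E 17. Proposal D eliminated.
Round 2: Proposal A 1, Proposal B 6, Proposal C 13, Proposal E 17. Proposal A eliminated.
Round 3: Proposal B 6, Proposal C 13, Proposal E 18. Proposal B eliminated.
Round 4: Proposal C 19, Proposal E 18. Proposal C has a majority (≥19).

Proposal C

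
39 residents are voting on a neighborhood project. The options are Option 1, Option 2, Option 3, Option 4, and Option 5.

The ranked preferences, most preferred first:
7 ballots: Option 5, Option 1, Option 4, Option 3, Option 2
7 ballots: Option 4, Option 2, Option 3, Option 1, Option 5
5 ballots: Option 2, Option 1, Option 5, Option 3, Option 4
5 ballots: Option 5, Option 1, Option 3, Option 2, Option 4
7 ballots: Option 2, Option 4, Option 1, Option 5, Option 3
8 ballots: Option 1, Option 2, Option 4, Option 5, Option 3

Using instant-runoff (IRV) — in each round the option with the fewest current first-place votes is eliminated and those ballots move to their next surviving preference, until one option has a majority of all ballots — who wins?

Option 2

Round 1: Option 1 8, Option 2 12, Option 3 0, Option 4 7, Option 5 12. Option 3 eliminated.
Round 2: Option 1 8, Option 2 12, Option 4 7, Option 5 12. Option 4 eliminated.
Round 3: Option 1 8, Option 2 19, Option 5 12. Option 1 eliminated.
Round 4: Option 2 27, Option 5 12. Option 2 has a majority (≥20).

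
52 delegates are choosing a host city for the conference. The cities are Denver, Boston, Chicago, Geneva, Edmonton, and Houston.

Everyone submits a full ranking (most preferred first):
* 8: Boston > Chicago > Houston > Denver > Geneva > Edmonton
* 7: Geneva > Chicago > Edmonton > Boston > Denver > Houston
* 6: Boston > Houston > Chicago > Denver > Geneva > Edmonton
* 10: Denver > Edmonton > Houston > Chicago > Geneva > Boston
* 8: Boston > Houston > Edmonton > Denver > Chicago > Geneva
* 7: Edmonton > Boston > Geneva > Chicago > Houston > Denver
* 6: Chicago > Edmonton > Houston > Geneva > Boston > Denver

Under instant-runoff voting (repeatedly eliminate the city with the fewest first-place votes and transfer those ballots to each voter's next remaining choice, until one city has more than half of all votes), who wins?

Edmonton

Round 1: Denver 10, Boston 22, Chicago 6, Geneva 7, Edmonton 7, Houston 0. Houston eliminated.
Round 2: Denver 10, Boston 22, Chicago 6, Geneva 7, Edmonton 7. Chicago eliminated.
Round 3: Denver 10, Boston 22, Geneva 7, Edmonton 13. Geneva eliminated.
Round 4: Denver 10, Boston 22, Edmonton 20. Denver eliminated.
Round 5: Boston 22, Edmonton 30. Edmonton has a majority (≥27).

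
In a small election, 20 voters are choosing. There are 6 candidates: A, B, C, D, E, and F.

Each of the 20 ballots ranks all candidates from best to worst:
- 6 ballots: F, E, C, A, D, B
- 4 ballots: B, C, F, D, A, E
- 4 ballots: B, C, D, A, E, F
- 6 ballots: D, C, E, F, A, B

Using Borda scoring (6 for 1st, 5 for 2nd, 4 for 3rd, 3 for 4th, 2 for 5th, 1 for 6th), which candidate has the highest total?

C

A: 6×3 + 4×2 + 4×3 + 6×2 = 50
B: 6×1 + 4×6 + 4×6 + 6×1 = 60
C: 6×4 + 4×5 + 4×5 + 6×5 = 94
D: 6×2 + 4×3 + 4×4 + 6×6 = 76
E: 6×5 + 4×1 + 4×2 + 6×4 = 66
F: 6×6 + 4×4 + 4×1 + 6×3 = 74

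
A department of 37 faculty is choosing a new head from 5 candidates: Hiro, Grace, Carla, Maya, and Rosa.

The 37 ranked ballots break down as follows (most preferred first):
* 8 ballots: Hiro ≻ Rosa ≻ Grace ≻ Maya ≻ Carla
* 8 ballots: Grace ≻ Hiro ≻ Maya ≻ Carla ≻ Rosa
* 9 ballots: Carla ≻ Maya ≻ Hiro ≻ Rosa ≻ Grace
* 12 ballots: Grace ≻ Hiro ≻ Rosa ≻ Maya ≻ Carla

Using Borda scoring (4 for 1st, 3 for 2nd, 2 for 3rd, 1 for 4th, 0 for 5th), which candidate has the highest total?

Hiro

Hiro: 8×4 + 8×3 + 9×2 + 12×3 = 110
Grace: 8×2 + 8×4 + 9×0 + 12×4 = 96
Carla: 8×0 + 8×1 + 9×4 + 12×0 = 44
Maya: 8×1 + 8×2 + 9×3 + 12×1 = 63
Rosa: 8×3 + 8×0 + 9×1 + 12×2 = 57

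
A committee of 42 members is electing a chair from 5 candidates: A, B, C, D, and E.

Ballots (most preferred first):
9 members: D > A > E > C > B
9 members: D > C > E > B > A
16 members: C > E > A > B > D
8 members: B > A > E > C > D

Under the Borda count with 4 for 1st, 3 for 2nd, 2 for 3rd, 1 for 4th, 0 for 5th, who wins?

C

A: 9×3 + 9×0 + 16×2 + 8×3 = 83
B: 9×0 + 9×1 + 16×1 + 8×4 = 57
C: 9×1 + 9×3 + 16×4 + 8×1 = 108
D: 9×4 + 9×4 + 16×0 + 8×0 = 72
E: 9×2 + 9×2 + 16×3 + 8×2 = 100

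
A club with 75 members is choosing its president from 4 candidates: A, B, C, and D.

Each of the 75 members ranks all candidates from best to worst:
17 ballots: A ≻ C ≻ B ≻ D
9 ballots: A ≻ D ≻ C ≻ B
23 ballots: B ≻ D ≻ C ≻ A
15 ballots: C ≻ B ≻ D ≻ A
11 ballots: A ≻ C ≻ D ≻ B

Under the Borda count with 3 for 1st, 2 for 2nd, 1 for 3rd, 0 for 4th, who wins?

A: 17×3 + 9×3 + 23×0 + 15×0 + 11×3 = 111
B: 17×1 + 9×0 + 23×3 + 15×2 + 11×0 = 116
C: 17×2 + 9×1 + 23×1 + 15×3 + 11×2 = 133
D: 17×0 + 9×2 + 23×2 + 15×1 + 11×1 = 90

C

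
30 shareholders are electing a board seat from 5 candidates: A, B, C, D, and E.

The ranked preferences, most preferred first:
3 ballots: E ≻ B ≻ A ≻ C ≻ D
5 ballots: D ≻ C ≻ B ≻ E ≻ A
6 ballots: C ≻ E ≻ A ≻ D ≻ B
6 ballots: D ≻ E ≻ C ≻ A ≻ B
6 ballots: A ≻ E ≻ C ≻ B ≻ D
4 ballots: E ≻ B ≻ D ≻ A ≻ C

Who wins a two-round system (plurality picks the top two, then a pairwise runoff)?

Round 1 first-place votes: A 6, B 0, C 6, D 11, E 7. D and E advance.
Runoff: D is ranked above E on 11 ballots, E above D on 19.

E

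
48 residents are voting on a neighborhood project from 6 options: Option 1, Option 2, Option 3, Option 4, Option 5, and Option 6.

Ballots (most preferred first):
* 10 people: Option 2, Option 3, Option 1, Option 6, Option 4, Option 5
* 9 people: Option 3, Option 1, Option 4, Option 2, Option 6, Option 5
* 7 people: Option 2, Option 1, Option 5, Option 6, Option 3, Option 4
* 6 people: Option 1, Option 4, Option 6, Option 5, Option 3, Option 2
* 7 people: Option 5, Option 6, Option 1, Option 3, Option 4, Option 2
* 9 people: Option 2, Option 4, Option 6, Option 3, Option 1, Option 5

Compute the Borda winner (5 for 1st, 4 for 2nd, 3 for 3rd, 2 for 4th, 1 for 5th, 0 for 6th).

Option 1: 10×3 + 9×4 + 7×4 + 6×5 + 7×3 + 9×1 = 154
Option 2: 10×5 + 9×2 + 7×5 + 6×0 + 7×0 + 9×5 = 148
Option 3: 10×4 + 9×5 + 7×1 + 6×1 + 7×2 + 9×2 = 130
Option 4: 10×1 + 9×3 + 7×0 + 6×4 + 7×1 + 9×4 = 104
Option 5: 10×0 + 9×0 + 7×3 + 6×2 + 7×5 + 9×0 = 68
Option 6: 10×2 + 9×1 + 7×2 + 6×3 + 7×4 + 9×3 = 116

Option 1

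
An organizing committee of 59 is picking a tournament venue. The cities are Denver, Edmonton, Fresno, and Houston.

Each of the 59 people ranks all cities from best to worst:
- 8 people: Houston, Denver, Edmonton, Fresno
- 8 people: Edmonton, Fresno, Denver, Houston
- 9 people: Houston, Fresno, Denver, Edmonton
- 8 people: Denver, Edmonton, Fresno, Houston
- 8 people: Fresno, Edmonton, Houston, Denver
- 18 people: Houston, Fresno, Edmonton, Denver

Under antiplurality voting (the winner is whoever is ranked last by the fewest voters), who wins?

Fresno

Last-place votes: Denver 26, Edmonton 9, Fresno 8, Houston 16.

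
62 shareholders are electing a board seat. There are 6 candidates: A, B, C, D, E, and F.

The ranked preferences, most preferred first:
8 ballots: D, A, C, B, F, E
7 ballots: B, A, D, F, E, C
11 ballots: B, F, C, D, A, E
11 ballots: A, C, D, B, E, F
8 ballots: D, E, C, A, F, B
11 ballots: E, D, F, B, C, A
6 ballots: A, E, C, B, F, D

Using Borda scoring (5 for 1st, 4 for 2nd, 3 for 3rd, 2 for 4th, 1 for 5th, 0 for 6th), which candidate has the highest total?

D

A: 8×4 + 7×4 + 11×1 + 11×5 + 8×2 + 11×0 + 6×5 = 172
B: 8×2 + 7×5 + 11×5 + 11×2 + 8×0 + 11×2 + 6×2 = 162
C: 8×3 + 7×0 + 11×3 + 11×4 + 8×3 + 11×1 + 6×3 = 154
D: 8×5 + 7×3 + 11×2 + 11×3 + 8×5 + 11×4 + 6×0 = 200
E: 8×0 + 7×1 + 11×0 + 11×1 + 8×4 + 11×5 + 6×4 = 129
F: 8×1 + 7×2 + 11×4 + 11×0 + 8×1 + 11×3 + 6×1 = 113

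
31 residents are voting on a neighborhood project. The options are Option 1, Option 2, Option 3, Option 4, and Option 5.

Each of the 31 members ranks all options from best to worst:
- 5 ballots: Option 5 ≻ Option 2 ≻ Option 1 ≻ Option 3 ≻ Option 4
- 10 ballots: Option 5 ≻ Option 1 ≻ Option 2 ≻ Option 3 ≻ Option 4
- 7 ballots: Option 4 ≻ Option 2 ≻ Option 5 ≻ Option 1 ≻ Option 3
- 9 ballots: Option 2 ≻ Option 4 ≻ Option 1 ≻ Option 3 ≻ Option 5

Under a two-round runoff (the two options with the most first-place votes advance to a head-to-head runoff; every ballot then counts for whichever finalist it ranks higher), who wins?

Round 1 first-place votes: Option 1 0, Option 2 9, Option 3 0, Option 4 7, Option 5 15. Option 5 and Option 2 advance.
Runoff: Option 5 is ranked above Option 2 on 15 ballots, Option 2 above Option 5 on 16.

Option 2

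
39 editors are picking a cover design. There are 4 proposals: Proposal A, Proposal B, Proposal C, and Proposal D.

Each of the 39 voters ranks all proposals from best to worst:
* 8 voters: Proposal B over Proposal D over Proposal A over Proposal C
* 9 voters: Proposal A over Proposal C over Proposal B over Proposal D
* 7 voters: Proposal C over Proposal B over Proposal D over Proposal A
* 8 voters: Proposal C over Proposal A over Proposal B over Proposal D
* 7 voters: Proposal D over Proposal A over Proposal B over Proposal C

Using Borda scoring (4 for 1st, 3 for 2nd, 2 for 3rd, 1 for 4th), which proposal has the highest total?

Proposal A: 8×2 + 9×4 + 7×1 + 8×3 + 7×3 = 104
Proposal B: 8×4 + 9×2 + 7×3 + 8×2 + 7×2 = 101
Proposal C: 8×1 + 9×3 + 7×4 + 8×4 + 7×1 = 102
Proposal D: 8×3 + 9×1 + 7×2 + 8×1 + 7×4 = 83

Proposal A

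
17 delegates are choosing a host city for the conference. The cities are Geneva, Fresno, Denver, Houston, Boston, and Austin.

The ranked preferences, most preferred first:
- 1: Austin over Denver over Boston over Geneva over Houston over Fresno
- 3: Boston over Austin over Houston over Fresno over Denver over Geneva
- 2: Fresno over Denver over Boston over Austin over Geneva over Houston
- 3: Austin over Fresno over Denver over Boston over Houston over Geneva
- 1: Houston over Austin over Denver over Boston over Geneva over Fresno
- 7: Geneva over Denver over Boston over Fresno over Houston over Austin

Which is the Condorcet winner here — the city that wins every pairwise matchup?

Denver

Denver vs Geneva: 10–7
Denver vs Fresno: 9–8
Denver vs Houston: 13–4
Denver vs Boston: 14–3
Denver vs Austin: 9–8
Denver beats every other city.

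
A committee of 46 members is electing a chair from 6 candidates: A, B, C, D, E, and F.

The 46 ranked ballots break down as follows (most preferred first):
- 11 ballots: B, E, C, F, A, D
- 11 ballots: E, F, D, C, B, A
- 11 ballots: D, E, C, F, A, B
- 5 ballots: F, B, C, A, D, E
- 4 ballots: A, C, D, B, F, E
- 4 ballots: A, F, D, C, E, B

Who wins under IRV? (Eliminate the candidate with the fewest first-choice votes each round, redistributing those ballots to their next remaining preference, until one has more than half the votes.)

D

Round 1: A 8, B 11, C 0, D 11, E 11, F 5. C eliminated.
Round 2: A 8, B 11, D 11, E 11, F 5. F eliminated.
Round 3: A 8, B 16, D 11, E 11. A eliminated.
Round 4: B 16, D 19, E 11. E eliminated.
Round 5: B 16, D 30. D has a majority (≥24).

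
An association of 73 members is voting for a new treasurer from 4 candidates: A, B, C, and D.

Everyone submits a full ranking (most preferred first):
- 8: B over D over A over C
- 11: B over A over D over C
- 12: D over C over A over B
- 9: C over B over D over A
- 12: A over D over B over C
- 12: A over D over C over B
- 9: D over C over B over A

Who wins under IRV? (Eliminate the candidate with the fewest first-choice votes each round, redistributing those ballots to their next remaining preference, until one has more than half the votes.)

Round 1: A 24, B 19, C 9, D 21. C eliminated.
Round 2: A 24, B 28, D 21. D eliminated.
Round 3: A 36, B 37. B has a majority (≥37).

B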